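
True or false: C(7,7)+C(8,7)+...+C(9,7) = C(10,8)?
True

Hockey stick identity gives Σ = C(10,8) = 45; RHS C(10,8) = 45.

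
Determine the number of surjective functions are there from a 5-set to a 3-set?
150

Explanation: Onto functions = 3! × S(5,3)
First compute S(5,3) via recurrence:
Using the Stirling recurrence: S(n,k) = k·S(n-1,k) + S(n-1,k-1)
S(5,3) = 3·S(4,3) + S(4,2)
         = 3·6 + 7
         = 18 + 7
         = 25
Then: 6 × 25 = 150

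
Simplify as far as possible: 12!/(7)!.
This equals 12×11×...×8 = 95,040.
Final answer: 95,040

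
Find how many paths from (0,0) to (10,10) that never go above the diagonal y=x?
Counted by the Catalan number C_10: C_10 = C(20,10)/(10+1) = 184,756/11 = 16,796.
Final answer: 16,796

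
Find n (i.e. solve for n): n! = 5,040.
n! is strictly increasing. 5! = 120, 6! = 720, 7! = 5,040 ✓. So n = 7.

Answer: 7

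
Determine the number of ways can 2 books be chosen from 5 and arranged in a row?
20

Explanation: P(5,2) = 5!/(5-2)! = 20.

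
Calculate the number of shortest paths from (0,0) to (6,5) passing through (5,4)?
252

Explanation: To (5,4): C(9,5)=126. From there: C(2,1)=2. Total: 252.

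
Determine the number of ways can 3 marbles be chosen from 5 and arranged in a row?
60

Solution: P(5,3) = 5!/(5-3)! = 60.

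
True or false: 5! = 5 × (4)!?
True
By definition n! = n × (n-1)!, so 5! = 5 × 4!.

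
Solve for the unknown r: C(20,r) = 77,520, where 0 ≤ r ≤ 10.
C(20,r) is increasing for 0 ≤ r ≤ 10. Stepping up (C(20,r+1) = C(20,r)·(20−r)/(r+1)): C(20,1) = 20, C(20,2) = 190, C(20,3) = 1,140, C(20,4) = 4,845, C(20,5) = 15,504, C(20,6) = 38,760, C(20,7) = 77,520 ✓. So r = 7.

Answer: 7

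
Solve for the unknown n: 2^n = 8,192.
8,192 = 1,024 × 8 = 2^10 × 2^3 = 2^13, so n = 13.

Answer: 13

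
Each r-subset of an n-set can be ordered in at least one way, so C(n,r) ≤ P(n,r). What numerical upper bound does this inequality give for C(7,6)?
5,040

P(7,6) = 7·6·5·4·3·2 = 5,040, so C(7,6) ≤ 5,040. (The bound is loose by a factor of 6! = 720: C(7,6) = 5,040/720 = 7.)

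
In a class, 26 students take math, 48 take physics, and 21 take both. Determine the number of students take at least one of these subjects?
53

|A∪B| = |A|+|B|-|A∩B| = 26+48-21 = 53.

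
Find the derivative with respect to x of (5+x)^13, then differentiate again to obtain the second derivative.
156(5+x)^11

Working:
First derivative: 13(5+x)^{12}. Second derivative: 13·12·(5+x)^{11} = 156(5+x)^{11}.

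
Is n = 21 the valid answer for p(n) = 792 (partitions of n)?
Yes
Pentagonal recurrence p(n) = p(n−1) + p(n−2) − p(n−5) − p(n−7) + …: p(21) = p(20) + p(19) − p(16) − p(14) + p(9) + p(6) = 627 + 490 − 231 − 135 + 30 + 11 = 792, which equals 792.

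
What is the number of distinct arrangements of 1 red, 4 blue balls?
Multinomial: 5!/(1! × 4!) = 5.

Answer: 5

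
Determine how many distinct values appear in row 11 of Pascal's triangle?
6

Reasoning: Row 11 has entries C(11,0)..C(11,11); by symmetry C(11,k)=C(11,11-k), giving 6 distinct values.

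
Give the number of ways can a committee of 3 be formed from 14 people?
C(14,3) = 14! / (3! × (14-3)!)
         = 14! / (3! × 11!)
         = 364
Final answer: 364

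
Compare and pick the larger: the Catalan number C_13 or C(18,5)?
C_13

Reasoning: C_13 = C(26,13)/(13+1) = 10,400,600/14 = 742,900; C(18,5) = 8,568.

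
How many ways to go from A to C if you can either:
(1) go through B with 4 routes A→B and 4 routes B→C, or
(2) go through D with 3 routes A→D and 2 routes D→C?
Route via B: 4×4=16. Route via D: 3×2=6. Total: 22.

Answer: 22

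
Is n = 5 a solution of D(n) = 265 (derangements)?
D(5) = (5-1)·[D(4) + D(3)] = 4·[9 + 2] = 44, which does not equal 265.
Final answer: No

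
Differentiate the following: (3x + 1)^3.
9(3x + 1)^2
Chain rule: 3(3x+1)^{2} × 3 = 9(3x+1)^{2}.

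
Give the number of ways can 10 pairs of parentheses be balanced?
16,796

Explanation: Using the Catalan number formula: C_n = C(2n, n) / (n+1)
C_10 = C(20, 10) / (10+1)
     = 184756 / 11
     = 16,796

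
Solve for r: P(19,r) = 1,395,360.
P(19,r) = 19·18·…·(19−r+1), a product of r factors. Multiplying down from 19: 19 = 19; 19·18 = 342; 19·18·17 = 5,814; 19·18·17·16 = 93,024; 19·18·17·16·15 = 1,395,360 ✓ (5 factors). So r = 5.

Answer: 5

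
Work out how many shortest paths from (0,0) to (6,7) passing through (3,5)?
560

Reasoning: To (3,5): C(8,3)=56. From there: C(5,3)=10. Total: 560.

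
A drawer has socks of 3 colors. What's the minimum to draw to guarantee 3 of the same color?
Worst case: 2 of each = 6. One more: 7.

Answer: 7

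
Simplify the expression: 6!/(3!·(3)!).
20
This is C(6,3) = 20.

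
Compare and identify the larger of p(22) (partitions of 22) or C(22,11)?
C(22,11)

Reasoning: Pentagonal recurrence p(n) = p(n−1) + p(n−2) − p(n−5) − p(n−7) + …: p(22) = p(21) + p(20) − p(17) − p(15) + p(10) + p(7) − p(0) = 792 + 627 − 297 − 176 + 42 + 15 − 1 = 1,002; C(22,11) = 705,432.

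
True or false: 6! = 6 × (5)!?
True
By definition n! = n × (n-1)!, so 6! = 6 × 5!.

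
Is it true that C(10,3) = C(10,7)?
Symmetry C(n,k) = C(n,n-k): C(10,3) = 120 and C(10,7) = 120. Both sides agree, so the statement holds.
Final answer: True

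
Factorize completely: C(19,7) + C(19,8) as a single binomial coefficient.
C(20,8)

Explanation: By Pascal's identity: C(19,7) + C(19,8) = C(20,8) = 125,970.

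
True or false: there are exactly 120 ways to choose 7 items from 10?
C(10,7) = 120.

Answer: True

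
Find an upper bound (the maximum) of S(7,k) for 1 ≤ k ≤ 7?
Row S(7,k) for k = 1..7 (via S(n,k) = k·S(n−1,k) + S(n−1,k−1)): 1, 63, 301, 350, 140, 21, 1. The row is unimodal; maximum at k = 4: 350.

Answer: 350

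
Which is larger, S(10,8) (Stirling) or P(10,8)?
S(10,8) = 8·S(9,8) + S(9,7) = 8·36 + 462 = 750; P(10,8) = 1,814,400.

Answer: P(10,8)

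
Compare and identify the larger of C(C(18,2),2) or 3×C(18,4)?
C(C(18,2),2)

C(C(18,2),2)=11,628, 3×C(18,4)=9,180.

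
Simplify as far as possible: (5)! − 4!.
96

Reasoning: (5)! − 4! = (5)·4! − 4! = (5−1)·4! = 4·4! = 96.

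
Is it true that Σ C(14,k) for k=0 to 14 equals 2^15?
False

Explanation: Binomial theorem: Σ C(14,k) = (1+1)^14 = 2^14 = 16,384; RHS 2^15 = 32,768.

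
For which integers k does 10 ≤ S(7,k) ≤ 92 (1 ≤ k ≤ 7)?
2, 6

S(7,1)=1; S(7,2)=63; S(7,3)=301; S(7,4)=350; S(7,5)=140; S(7,6)=21; S(7,7)=1. So valid k = 2, 6.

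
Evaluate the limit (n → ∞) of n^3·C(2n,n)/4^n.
C(2n,n) ~ 4^n/√(πn), so n^3·C(2n,n)/4^n ~ n^(3 − 1/2)/√π → ∞.
Final answer: ∞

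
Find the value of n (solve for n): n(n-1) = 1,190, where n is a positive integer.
35

Explanation: n² − n − 1,190 = 0, so n = (1 ± √(1 + 4·1,190))/2 = (1 ± √4,761)/2 = (1 ± 69)/2, i.e. n = 35 or n = -34. Taking the positive root, n = 35 (check: 35×34 = 1,190).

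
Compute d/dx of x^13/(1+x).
(13x^12(1+x) - x^13)/(1+x)²

Explanation: Quotient rule: [13x^{12}(1+x) - x^13]/(1+x)².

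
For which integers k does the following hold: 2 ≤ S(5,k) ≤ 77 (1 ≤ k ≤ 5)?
2, 3, 4

Explanation: S(5,1)=1; S(5,2)=15; S(5,3)=25; S(5,4)=10; S(5,5)=1. So valid k = 2, 3, 4.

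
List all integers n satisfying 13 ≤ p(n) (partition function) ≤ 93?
7, 8, 9, 10, 11, 12

Explanation: Tabulating p(n) via p(n) = p(n−1) + p(n−2) − p(n−5) − p(n−7) + …: p(6)=11; p(7)=15; p(8)=22; p(9)=30; p(10)=42; p(11)=56; p(12)=77; p(13)=101. So valid n = 7, 8, 9, 10, 11, 12.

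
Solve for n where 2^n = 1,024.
10

Reasoning: 2^10 = 1,024, so n = 10.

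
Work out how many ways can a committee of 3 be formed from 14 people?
364

Explanation: C(14,3) = 14! / (3! × (14-3)!)
         = 14! / (3! × 11!)
         = 364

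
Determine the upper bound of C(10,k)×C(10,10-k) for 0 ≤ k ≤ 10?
63,504

Solution: C(10,k)·C(10,10-k) = C(10,k)², maximised at the centre k = 5: C(10,5)² = 63,504.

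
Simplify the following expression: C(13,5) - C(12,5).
C(13,5) - C(12,5) = C(12,4) = 495.
Final answer: 495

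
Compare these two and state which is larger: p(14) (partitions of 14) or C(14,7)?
C(14,7)

Pentagonal recurrence p(n) = p(n−1) + p(n−2) − p(n−5) − p(n−7) + …: p(14) = p(13) + p(12) − p(9) − p(7) + p(2) = 101 + 77 − 30 − 15 + 2 = 135; C(14,7) = 3,432.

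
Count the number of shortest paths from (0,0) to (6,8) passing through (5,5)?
1,008

Solution: To (5,5): C(10,5)=252. From there: C(4,1)=4. Total: 1,008.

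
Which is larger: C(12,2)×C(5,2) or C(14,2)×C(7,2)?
C(14,2)×C(7,2)

Reasoning: C(12,2)×C(5,2)=660, C(14,2)×C(7,2)=1,911.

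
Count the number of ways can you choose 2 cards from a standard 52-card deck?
C(52,2) = 1,326.

Answer: 1,326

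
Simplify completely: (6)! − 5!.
600

Solution: (6)! − 5! = (6)·5! − 5! = (6−1)·5! = 5·5! = 600.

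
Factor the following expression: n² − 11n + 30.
Seek roots whose sum is 11 and product is 30: (5, 6). So n² − 11n + 30 = (n − 5)(n − 6).
Final answer: (n − 5)(n − 6)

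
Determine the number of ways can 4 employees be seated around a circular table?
Circular arrangements: (4-1)! = 6.
Final answer: 6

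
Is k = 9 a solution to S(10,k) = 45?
S(10,9) = 9·S(9,9) + S(9,8) = 9·1 + 36 = 45, which equals 45.
Final answer: Yes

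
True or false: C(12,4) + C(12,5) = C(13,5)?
True

Explanation: Pascal's identity C(n,k) + C(n,k+1) = C(n+1,k+1): 495 + 792 = 1,287 = C(13,5).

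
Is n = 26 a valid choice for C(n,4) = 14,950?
Yes
C(26,4) = 26·25·24·23/4! = 358,800/24 = 14,950, which equals 14,950.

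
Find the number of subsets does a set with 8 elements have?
256

Working:
Each element can be included or excluded: 2^8 = 256.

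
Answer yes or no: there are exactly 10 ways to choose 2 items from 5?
Yes

Working:
C(5,2) = 10.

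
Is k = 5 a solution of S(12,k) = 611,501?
No

Explanation: S(12,5) = 5·S(11,5) + S(11,4) = 5·246,730 + 145,750 = 1,379,400, which does not equal 611,501.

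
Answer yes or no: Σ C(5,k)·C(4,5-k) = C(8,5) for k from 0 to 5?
No

Working:
Vandermonde's identity gives C(9,5) = 126; RHS C(8,5) = 56.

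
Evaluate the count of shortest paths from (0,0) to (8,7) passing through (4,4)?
2,450

To (4,4): C(8,4)=70. From there: C(7,4)=35. Total: 2,450.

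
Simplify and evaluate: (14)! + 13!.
(14)! + 13! = (14)·13! + 13! = (14+1)·13! = 15·13! = 93,405,312,000.

Answer: 93,405,312,000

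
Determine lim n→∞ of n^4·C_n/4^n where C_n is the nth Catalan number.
∞

Working:
C_n ~ 4^n/(n^(3/2)√π), so n^4·C_n/4^n ~ n^(4 − 3/2)/√π → ∞.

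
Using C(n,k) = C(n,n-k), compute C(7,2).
21

Explanation: C(7,2) = C(7,5) = 21.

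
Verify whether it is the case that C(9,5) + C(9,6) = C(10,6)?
Pascal's identity: LHS = 126 + 84 = 210; RHS = C(10,6) = 210. Both sides agree, so the statement holds.
Final answer: True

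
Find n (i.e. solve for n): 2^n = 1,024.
10

Explanation: 2^10 = 1,024, so n = 10.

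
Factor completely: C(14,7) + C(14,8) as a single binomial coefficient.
C(15,8)

Reasoning: By Pascal's identity: C(14,7) + C(14,8) = C(15,8) = 6,435.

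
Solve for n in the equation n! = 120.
n! is strictly increasing. 3! = 6, 4! = 24, 5! = 120 ✓. So n = 5.
Final answer: 5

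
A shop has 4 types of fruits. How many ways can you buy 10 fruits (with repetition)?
286

Reasoning: Stars and bars: C(10+4-1, 10) = C(13, 10) = 286.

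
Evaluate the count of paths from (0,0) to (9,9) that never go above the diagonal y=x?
4,862

Solution: Counted by the Catalan number C_9: C_9 = C(18,9)/(9+1) = 48,620/10 = 4,862.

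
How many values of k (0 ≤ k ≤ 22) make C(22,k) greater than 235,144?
Row 22 is unimodal and symmetric about k=22/2. C(22,7)=170,544 ≤ 235,144; C(22,8)=319,770 > 235,144; by symmetry C(22,k) > 235,144 for k = 8..14. That's 14 - 8 + 1 = 7 values.
Final answer: 7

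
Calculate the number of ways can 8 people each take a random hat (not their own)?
14,833
Using D(n) = (n-1)[D(n-1) + D(n-2)]:
D(8) = (8-1) × [D(7) + D(6)]
      = 7 × [1854 + 265]
      = 7 × 2119
      = 14,833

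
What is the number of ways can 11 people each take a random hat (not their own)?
14,684,570

Reasoning: Using D(n) = (n-1)[D(n-1) + D(n-2)]:
D(11) = (11-1) × [D(10) + D(9)]
      = 10 × [1334961 + 133496]
      = 10 × 1468457
      = 14,684,570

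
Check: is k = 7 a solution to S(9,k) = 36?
No

Reasoning: S(9,7) = 7·S(8,7) + S(8,6) = 7·28 + 266 = 462, which does not equal 36.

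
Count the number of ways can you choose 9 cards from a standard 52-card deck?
3,679,075,400

Working:
C(52,9) = 3,679,075,400.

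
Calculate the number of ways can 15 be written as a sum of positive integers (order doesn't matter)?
Pentagonal recurrence p(n) = p(n−1) + p(n−2) − p(n−5) − p(n−7) + …: p(15) = p(14) + p(13) − p(10) − p(8) + p(3) + p(0) = 135 + 101 − 42 − 22 + 3 + 1 = 176.
Final answer: 176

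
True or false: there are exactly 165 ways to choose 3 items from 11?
C(11,3) = 165.
Final answer: True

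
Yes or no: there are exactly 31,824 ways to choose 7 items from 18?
Yes
C(18,7) = 31,824.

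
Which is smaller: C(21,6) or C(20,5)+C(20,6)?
Equal

Reasoning: By Pascal's identity: C(21,6) = C(20,5)+C(20,6) = 54,264. Equal.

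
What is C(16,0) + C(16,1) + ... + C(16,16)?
65,536

Reasoning: Sum of binomial coefficients = 2^16 = 65,536.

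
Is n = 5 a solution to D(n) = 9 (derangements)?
No
D(5) = (5-1)·[D(4) + D(3)] = 4·[9 + 2] = 44, which does not equal 9.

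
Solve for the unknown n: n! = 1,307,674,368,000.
15

Explanation: n! is strictly increasing. 13! = 6,227,020,800, 14! = 87,178,291,200, 15! = 1,307,674,368,000 ✓. So n = 15.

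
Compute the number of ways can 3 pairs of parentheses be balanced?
5

Working:
Using the Catalan number formula: C_n = C(2n, n) / (n+1)
C_3 = C(6, 3) / (3+1)
     = 20 / 4
     = 5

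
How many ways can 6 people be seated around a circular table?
120

Explanation: Circular arrangements: (6-1)! = 120.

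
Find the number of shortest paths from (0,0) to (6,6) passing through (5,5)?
To (5,5): C(10,5)=252. From there: C(2,1)=2. Total: 504.

Answer: 504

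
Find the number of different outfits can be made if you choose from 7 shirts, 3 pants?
21

Explanation: By the multiplication principle: 7 × 3 = 21.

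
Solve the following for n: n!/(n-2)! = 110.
11

Working:
n!/(n-2)! = n×(n-1), a product of 2 consecutive integers ≈ (n−0.5)^2. 110^(1/2) + 0.5 ≈ 11.0; check n = 11: 11×10 = 110 ✓. So n = 11.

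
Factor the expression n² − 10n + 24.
(n − 4)(n − 6)
Seek roots whose sum is 10 and product is 24: (4, 6). So n² − 10n + 24 = (n − 4)(n − 6).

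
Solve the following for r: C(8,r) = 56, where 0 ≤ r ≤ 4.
C(8,r) is increasing for 0 ≤ r ≤ 4. Stepping up (C(8,r+1) = C(8,r)·(8−r)/(r+1)): C(8,1) = 8, C(8,2) = 28, C(8,3) = 56 ✓. So r = 3.
Final answer: 3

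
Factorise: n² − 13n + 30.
(n − 3)(n − 10)
Seek roots whose sum is 13 and product is 30: (3, 10). So n² − 13n + 30 = (n − 3)(n − 10).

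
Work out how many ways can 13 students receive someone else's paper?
2,290,792,932

Solution: Using D(n) = (n-1)[D(n-1) + D(n-2)]:
D(13) = (13-1) × [D(12) + D(11)]
      = 12 × [176214841 + 14684570]
      = 12 × 190899411
      = 2,290,792,932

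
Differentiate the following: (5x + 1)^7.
35(5x + 1)^6

Reasoning: Chain rule: 7(5x+1)^{6} × 5 = 35(5x+1)^{6}.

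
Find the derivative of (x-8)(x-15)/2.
(2x - 23)/2

Working:
d/dx[(x-8)(x-15)] = (x-15) + (x-8) = 2x - 23. Dividing by 2 gives (2x - 23)/2.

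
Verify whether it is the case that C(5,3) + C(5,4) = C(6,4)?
Pascal's identity: LHS = 10 + 5 = 15; RHS = C(6,4) = 15. Both sides agree, so the statement holds.

Answer: True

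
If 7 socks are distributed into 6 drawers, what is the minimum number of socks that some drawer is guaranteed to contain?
2

Explanation: Pigeonhole: ⌈7/6⌉ = 2.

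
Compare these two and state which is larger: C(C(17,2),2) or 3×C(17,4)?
C(C(17,2),2)=9,180, 3×C(17,4)=7,140.
Final answer: C(C(17,2),2)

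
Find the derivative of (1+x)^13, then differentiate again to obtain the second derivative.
156(1+x)^11

Reasoning: First derivative: 13(1+x)^{12}. Second derivative: 13·12·(1+x)^{11} = 156(1+x)^{11}.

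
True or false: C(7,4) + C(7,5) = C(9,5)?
Pascal's identity gives C(8,5) = 56, whereas C(9,5) = 126.

Answer: False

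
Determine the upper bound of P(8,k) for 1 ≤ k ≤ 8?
40,320

Explanation: P(8,k) increases in k, so maximum at k = 8: 8! = 40,320.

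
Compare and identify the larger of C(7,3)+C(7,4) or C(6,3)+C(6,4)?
C(7,3)+C(7,4)

Working:
First=70, Second=35.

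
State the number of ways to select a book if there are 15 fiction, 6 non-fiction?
By the addition principle: 15 + 6 = 21.

Answer: 21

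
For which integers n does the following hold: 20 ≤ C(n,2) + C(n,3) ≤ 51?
5, 6
C(4,2)+C(4,3)=10; C(5,2)+C(5,3)=20; C(6,2)+C(6,3)=35; C(7,2)+C(7,3)=56. So valid n = 5, 6.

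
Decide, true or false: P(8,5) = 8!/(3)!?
True

Solution: Permutation formula P(n,k) = n!/(n-k)!: 8!/3! = 40,320/6 = 6,720 = P(8,5). The statement holds.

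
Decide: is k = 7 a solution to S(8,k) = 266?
No

Working:
S(8,7) = 7·S(7,7) + S(7,6) = 7·1 + 21 = 28, which does not equal 266.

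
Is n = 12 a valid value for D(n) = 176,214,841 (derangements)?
Yes

Explanation: D(12) = (12-1)·[D(11) + D(10)] = 11·[14,684,570 + 1,334,961] = 176,214,841, which equals 176,214,841.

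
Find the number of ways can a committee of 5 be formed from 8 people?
56
C(8,5) = 8! / (5! × (8-5)!)
         = 8! / (5! × 3!)
         = 56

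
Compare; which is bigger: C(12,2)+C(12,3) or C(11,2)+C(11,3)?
C(12,2)+C(12,3)

Explanation: First=286, Second=220.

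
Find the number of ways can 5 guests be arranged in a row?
120

Working:
Arrangements of 5 distinct objects: 5! = 120.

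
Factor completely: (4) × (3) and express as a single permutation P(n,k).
Product of 2 consecutive descending integers starting at 4: P(4,2) = 4!/2! = 12.

Answer: P(4,2) = 4!/(2)!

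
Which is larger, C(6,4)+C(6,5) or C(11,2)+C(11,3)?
C(11,2)+C(11,3)

Explanation: First=21, Second=220.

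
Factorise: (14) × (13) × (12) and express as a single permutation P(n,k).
P(14,3) = 14!/(11)!

Working:
Product of 3 consecutive descending integers starting at 14: P(14,3) = 14!/11! = 2,184.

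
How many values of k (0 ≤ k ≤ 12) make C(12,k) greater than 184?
7

Row 12 is unimodal and symmetric about k=12/2. C(12,2)=66 ≤ 184; C(12,3)=220 > 184; by symmetry C(12,k) > 184 for k = 3..9. That's 9 - 3 + 1 = 7 values.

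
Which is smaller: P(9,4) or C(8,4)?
P(9,4)=3,024, C(8,4)=70.
Final answer: C(8,4)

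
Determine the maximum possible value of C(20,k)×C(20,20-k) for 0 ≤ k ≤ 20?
34,134,779,536

Working:
C(20,k)·C(20,20-k) = C(20,k)², maximised at the centre k = 10: C(20,10)² = 34,134,779,536.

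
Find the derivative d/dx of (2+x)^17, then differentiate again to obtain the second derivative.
272(2+x)^15

Working:
First derivative: 17(2+x)^{16}. Second derivative: 17·16·(2+x)^{15} = 272(2+x)^{15}.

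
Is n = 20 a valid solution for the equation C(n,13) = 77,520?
C(20,13) = 20·19·18·17·16·15·14·13·12·11·10·9·8/13! = 482,718,652,416,000/6,227,020,800 = 77,520, which equals 77,520.

Answer: Yes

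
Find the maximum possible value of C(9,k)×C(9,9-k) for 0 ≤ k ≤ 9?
C(9,k)·C(9,9-k) = C(9,k)², maximised at the centre k = 4: C(9,4)² = 15,876.
Final answer: 15,876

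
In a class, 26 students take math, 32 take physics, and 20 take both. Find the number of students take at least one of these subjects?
38

Explanation: |A∪B| = |A|+|B|-|A∩B| = 26+32-20 = 38.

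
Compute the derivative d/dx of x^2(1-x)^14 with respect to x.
Product rule: 2x^{1}(1-x)^{14} + x^2·(-14)(1-x)^{13}.

Answer: 2x^1(1-x)^14 - 14x^2(1-x)^13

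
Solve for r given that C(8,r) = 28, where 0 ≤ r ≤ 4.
C(8,r) is increasing for 0 ≤ r ≤ 4. Stepping up (C(8,r+1) = C(8,r)·(8−r)/(r+1)): C(8,1) = 8, C(8,2) = 28 ✓. So r = 2.
Final answer: 2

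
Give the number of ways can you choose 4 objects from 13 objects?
715

Explanation: C(13,4) = 13! / (4! × (13-4)!)
         = 13! / (4! × 9!)
         = 715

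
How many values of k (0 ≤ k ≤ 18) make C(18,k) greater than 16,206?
Row 18 is unimodal and symmetric about k=18/2. C(18,5)=8,568 ≤ 16,206; C(18,6)=18,564 > 16,206; by symmetry C(18,k) > 16,206 for k = 6..12. That's 12 - 6 + 1 = 7 values.

Answer: 7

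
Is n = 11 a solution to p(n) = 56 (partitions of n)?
Yes

Solution: Pentagonal recurrence p(n) = p(n−1) + p(n−2) − p(n−5) − p(n−7) + …: p(11) = p(10) + p(9) − p(6) − p(4) = 42 + 30 − 11 − 5 = 56, which equals 56.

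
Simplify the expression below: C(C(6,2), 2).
C(6,2) = 15, then C(15, 2) = 105.
Final answer: 105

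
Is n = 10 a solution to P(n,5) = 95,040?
P(10,5) = 10·9·8·7·6 = 30,240, which does not equal 95,040.

Answer: No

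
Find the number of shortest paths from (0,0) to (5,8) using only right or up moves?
1,287

Choose 5 rights from 13 moves: C(13,5) = 1,287.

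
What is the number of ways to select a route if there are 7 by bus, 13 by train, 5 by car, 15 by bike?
By the addition principle: 7 + 13 + 5 + 15 = 40.
Final answer: 40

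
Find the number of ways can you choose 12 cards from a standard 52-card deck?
206,379,406,870

Explanation: C(52,12) = 206,379,406,870.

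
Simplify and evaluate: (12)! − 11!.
(12)! − 11! = (12)·11! − 11! = (12−1)·11! = 11·11! = 439,084,800.
Final answer: 439,084,800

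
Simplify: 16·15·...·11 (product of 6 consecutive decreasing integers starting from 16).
This is P(16,6) = 16!/(10)! = 5,765,760.
Final answer: 5,765,760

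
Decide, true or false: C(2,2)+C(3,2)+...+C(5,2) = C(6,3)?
True

Reasoning: Hockey stick identity gives Σ = C(6,3) = 20; RHS C(6,3) = 20.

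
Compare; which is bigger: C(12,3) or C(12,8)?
C(12,8)

Explanation: C(12,3)=220, C(12,8)=495.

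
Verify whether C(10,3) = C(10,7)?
True

Symmetry C(n,k) = C(n,n-k): C(10,3) = 120 and C(10,7) = 120. Both sides agree, so the statement holds.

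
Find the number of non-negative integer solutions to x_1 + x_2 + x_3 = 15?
136

Explanation: C(15+3-1, 3-1) = 136.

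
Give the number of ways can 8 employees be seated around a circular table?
5,040

Solution: Circular arrangements: (8-1)! = 5,040.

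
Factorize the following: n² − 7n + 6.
(n − 1)(n − 6)

Working:
Seek roots whose sum is 7 and product is 6: (1, 6). So n² − 7n + 6 = (n − 1)(n − 6).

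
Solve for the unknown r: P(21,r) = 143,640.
4

Reasoning: P(21,r) = 21·20·…·(21−r+1), a product of r factors. Multiplying down from 21: 21 = 21; 21·20 = 420; 21·20·19 = 7,980; 21·20·19·18 = 143,640 ✓ (4 factors). So r = 4.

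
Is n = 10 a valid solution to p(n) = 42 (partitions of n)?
Pentagonal recurrence p(n) = p(n−1) + p(n−2) − p(n−5) − p(n−7) + …: p(10) = p(9) + p(8) − p(5) − p(3) = 30 + 22 − 7 − 3 = 42, which equals 42.
Final answer: Yes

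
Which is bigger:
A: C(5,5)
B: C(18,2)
B
A=C(5,5)=1, B=C(18,2)=153.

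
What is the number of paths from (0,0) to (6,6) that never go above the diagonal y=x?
132

Solution: Counted by the Catalan number C_6: C_6 = C(12,6)/(6+1) = 924/7 = 132.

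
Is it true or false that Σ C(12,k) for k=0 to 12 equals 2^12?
True

Reasoning: Binomial theorem: Σ C(12,k) = (1+1)^12 = 2^12 = 4,096; RHS 2^12 = 4,096.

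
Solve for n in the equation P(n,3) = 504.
P(n,3) = n(n−1)(n−2) is increasing in n; n(n−1)(n−2) ≈ (n−1)^3 = 504 gives n ≈ 9.0. Check: P(7,3) = 210, P(8,3) = 336, P(9,3) = 504 ✓. So n = 9.

Answer: 9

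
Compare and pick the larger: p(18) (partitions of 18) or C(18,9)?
C(18,9)

Explanation: Pentagonal recurrence p(n) = p(n−1) + p(n−2) − p(n−5) − p(n−7) + …: p(18) = p(17) + p(16) − p(13) − p(11) + p(6) + p(3) = 297 + 231 − 101 − 56 + 11 + 3 = 385; C(18,9) = 48,620.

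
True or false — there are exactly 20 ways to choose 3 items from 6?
True

C(6,3) = 20.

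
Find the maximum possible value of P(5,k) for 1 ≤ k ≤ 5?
120

Explanation: P(5,k) increases in k, so maximum at k = 5: 5! = 120.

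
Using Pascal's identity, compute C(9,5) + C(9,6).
210

C(9,5) + C(9,6) = C(10,6) = 210.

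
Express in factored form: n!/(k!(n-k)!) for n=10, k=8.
C(10,8) = 45

Reasoning: This is the binomial coefficient C(10,8) = 45.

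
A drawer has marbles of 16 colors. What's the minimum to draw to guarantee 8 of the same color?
113

Reasoning: Worst case: 7 of each = 112. One more: 113.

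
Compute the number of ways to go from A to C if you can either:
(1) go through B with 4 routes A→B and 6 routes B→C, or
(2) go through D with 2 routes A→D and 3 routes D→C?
Route via B: 4×6=24. Route via D: 2×3=6. Total: 30.
Final answer: 30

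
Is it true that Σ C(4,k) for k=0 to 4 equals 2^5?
False

Explanation: Binomial theorem: Σ C(4,k) = (1+1)^4 = 2^4 = 16; RHS 2^5 = 32.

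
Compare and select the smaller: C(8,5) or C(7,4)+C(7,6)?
C(8,5)=56; C(7,4)+C(7,6)=35+7=42.
Final answer: C(7,4)+C(7,6)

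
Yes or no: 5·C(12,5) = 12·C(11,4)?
Absorption identity k·C(n,k) = n·C(n-1,k-1). LHS = 5·792 = 3,960; RHS = 12·330 = 3,960.

Answer: Yes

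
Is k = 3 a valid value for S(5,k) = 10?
No

Reasoning: S(5,3) = 3·S(4,3) + S(4,2) = 3·6 + 7 = 25, which does not equal 10.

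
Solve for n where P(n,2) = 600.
25
P(n,2) = n(n−1) is increasing in n; n(n−1) ≈ (n−0.5)^2 = 600 gives n ≈ 25.0. Check: P(23,2) = 506, P(24,2) = 552, P(25,2) = 600 ✓. So n = 25.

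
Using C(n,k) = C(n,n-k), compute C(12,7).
792

Reasoning: C(12,7) = C(12,5) = 792.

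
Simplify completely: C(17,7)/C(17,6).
11/7
C(n,k+1)/C(n,k) = (n−k)/(k+1). Here (17−6)/(6+1) = 11/7 = 11/7.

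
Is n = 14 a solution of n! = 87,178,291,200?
14! = 14·13! = 14·6,227,020,800 = 87,178,291,200, which equals 87,178,291,200.

Answer: Yes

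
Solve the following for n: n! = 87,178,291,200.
14

Reasoning: n! is strictly increasing. 12! = 479,001,600, 13! = 6,227,020,800, 14! = 87,178,291,200 ✓. So n = 14.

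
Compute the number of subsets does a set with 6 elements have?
64

Reasoning: Each element can be included or excluded: 2^6 = 64.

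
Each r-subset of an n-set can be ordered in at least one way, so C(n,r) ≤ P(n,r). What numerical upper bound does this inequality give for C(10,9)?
3,628,800

Reasoning: P(10,9) = 10·9·8·7·6·5·4·3·2 = 3,628,800, so C(10,9) ≤ 3,628,800. (The bound is loose by a factor of 9! = 362,880: C(10,9) = 3,628,800/362,880 = 10.)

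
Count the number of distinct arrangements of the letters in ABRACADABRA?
83,160
Word has 11 letters (A=5, B=2, R=2, C=1, D=1). Arrangements: 11!/Π(k!) = 83,160.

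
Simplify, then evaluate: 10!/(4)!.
This equals 10×9×...×5 = 151,200.
Final answer: 151,200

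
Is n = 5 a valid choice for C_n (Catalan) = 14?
No

C_5 = C(10,5)/(5+1) = 252/6 = 42, which does not equal 14.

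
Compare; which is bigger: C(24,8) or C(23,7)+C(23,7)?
C(24,8)
C(24,8)=735,471; C(23,7)+C(23,7)=245,157+245,157=490,314.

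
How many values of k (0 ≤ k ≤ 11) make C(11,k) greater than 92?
6

Reasoning: Row 11 is unimodal and symmetric about k=11/2. C(11,2)=55 ≤ 92; C(11,3)=165 > 92; by symmetry C(11,k) > 92 for k = 3..8. That's 8 - 3 + 1 = 6 values.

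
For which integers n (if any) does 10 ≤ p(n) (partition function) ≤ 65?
Tabulating p(n) via p(n) = p(n−1) + p(n−2) − p(n−5) − p(n−7) + …: p(5)=7; p(6)=11; p(7)=15; p(8)=22; p(9)=30; p(10)=42; p(11)=56; p(12)=77. So valid n = 6, 7, 8, 9, 10, 11.

Answer: 6, 7, 8, 9, 10, 11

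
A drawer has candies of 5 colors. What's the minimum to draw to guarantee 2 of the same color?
6

Explanation: Worst case: 1 of each = 5. One more: 6.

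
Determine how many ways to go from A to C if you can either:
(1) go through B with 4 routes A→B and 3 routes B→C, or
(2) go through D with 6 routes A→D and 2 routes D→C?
Route via B: 4×3=12. Route via D: 6×2=12. Total: 24.
Final answer: 24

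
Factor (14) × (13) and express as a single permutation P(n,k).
P(14,2) = 14!/(12)!
Product of 2 consecutive descending integers starting at 14: P(14,2) = 14!/12! = 182.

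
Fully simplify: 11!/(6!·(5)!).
462
This is C(11,6) = 462.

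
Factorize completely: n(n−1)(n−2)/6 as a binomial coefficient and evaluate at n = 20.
C(n,3); C(20,3) = 1,140

Working:
n(n−1)(n−2)/6 = n!/(3!(n−3)!) = C(n,3). At n = 20: C(20,3) = 1,140.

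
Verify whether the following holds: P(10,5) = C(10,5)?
P(10,5) = 30,240 but C(10,5) = 252; they differ by a factor of 5! = 120, so the statement does not hold.
Final answer: False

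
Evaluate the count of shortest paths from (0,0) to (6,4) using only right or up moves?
Choose 6 rights from 10 moves: C(10,6) = 210.

Answer: 210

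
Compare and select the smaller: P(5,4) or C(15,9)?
P(5,4)

Solution: P(5,4)=120, C(15,9)=5,005.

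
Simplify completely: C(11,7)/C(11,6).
5/7

C(n,k+1)/C(n,k) = (n−k)/(k+1). Here (11−6)/(6+1) = 5/7 = 5/7.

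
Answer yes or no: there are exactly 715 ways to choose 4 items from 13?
Yes

Solution: C(13,4) = 715.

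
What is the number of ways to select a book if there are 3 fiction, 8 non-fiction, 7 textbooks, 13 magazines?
31

Solution: By the addition principle: 3 + 8 + 7 + 13 = 31.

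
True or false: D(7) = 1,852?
False

Reasoning: Derangements of 7 elements: D(7) = (7-1)·[D(6) + D(5)] = 6·[265 + 44] = 1,854.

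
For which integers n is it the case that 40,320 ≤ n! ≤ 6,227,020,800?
8, 9, 10, 11, 12, 13

Reasoning: n! is strictly increasing; 8! = 40,320 and 13! = 6,227,020,800, so valid n = 8, 9, 10, 11, 12, 13.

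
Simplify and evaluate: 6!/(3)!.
This equals 6×5×4 = 120.

Answer: 120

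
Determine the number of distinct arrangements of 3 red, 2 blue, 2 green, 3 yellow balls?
25,200

Reasoning: Multinomial: 10!/(3! × 2! × 2! × 3!) = 25,200.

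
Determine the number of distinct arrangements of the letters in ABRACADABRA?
Word has 11 letters (A=5, B=2, R=2, C=1, D=1). Arrangements: 11!/Π(k!) = 83,160.
Final answer: 83,160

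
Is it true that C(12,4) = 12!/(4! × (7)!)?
False

Solution: The correct denominator is 4!×8!, giving C(12,4) = 495; the stated RHS is 12!/(4!×7!) = 3,960 ≠ 495, so the statement does not hold.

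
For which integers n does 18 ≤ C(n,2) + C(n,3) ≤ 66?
5, 6, 7

Reasoning: C(4,2)+C(4,3)=10; C(5,2)+C(5,3)=20; C(6,2)+C(6,3)=35; C(7,2)+C(7,3)=56; C(8,2)+C(8,3)=84. So valid n = 5, 6, 7.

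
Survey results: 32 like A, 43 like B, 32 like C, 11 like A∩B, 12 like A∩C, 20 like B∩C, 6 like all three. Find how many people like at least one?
70

Explanation: |A∪B∪C| = 32+43+32-11-12-20+6 = 70.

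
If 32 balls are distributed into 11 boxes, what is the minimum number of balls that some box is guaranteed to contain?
3

Solution: Pigeonhole: ⌈32/11⌉ = 3.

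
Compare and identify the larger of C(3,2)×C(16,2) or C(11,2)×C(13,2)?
C(3,2)×C(16,2)=360, C(11,2)×C(13,2)=4,290.
Final answer: C(11,2)×C(13,2)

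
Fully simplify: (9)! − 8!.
322,560

Solution: (9)! − 8! = (9)·8! − 8! = (9−1)·8! = 8·8! = 322,560.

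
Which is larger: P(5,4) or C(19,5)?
C(19,5)

Working:
P(5,4)=120, C(19,5)=11,628.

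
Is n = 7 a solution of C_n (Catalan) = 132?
No

Solution: C_7 = C(14,7)/(7+1) = 3,432/8 = 429, which does not equal 132.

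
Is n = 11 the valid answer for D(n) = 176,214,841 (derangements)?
No

Working:
D(11) = (11-1)·[D(10) + D(9)] = 10·[1,334,961 + 133,496] = 14,684,570, which does not equal 176,214,841.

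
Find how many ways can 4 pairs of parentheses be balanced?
14

Reasoning: Using the Catalan number formula: C_n = C(2n, n) / (n+1)
C_4 = C(8, 4) / (4+1)
     = 70 / 5
     = 14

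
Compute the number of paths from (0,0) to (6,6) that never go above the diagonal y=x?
Counted by the Catalan number C_6: C_6 = C(12,6)/(6+1) = 924/7 = 132.
Final answer: 132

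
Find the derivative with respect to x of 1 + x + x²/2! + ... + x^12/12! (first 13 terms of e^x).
1 + x + x²/2! + ... + x^11/11!
Differentiating term by term gives the first 12 terms of e^x.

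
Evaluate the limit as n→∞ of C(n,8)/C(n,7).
∞

Solution: C(n,8)/C(n,7) = (n-7)/8 → ∞ as n → ∞.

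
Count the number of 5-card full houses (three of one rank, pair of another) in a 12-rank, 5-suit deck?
13,200

Solution: Triple rank: 12. Triple suits: C(5,3)=10. Pair rank: 11. Pair suits: C(5,2)=10. Total: 13,200.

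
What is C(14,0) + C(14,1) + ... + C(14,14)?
16,384

Working:
Sum of binomial coefficients = 2^14 = 16,384.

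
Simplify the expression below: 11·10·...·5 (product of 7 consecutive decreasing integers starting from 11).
1,663,200

This is P(11,7) = 11!/(4)! = 1,663,200.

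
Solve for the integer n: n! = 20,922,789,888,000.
n! is strictly increasing. 14! = 87,178,291,200, 15! = 1,307,674,368,000, 16! = 20,922,789,888,000 ✓. So n = 16.
Final answer: 16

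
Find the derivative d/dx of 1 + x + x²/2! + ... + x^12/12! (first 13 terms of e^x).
Differentiating term by term gives the first 12 terms of e^x.
Final answer: 1 + x + x²/2! + ... + x^11/11!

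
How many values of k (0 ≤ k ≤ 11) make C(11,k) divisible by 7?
2

Reasoning: Checking C(11,k) mod 7 for k = 0..11: divisible at k = 5, 6. That's 2 values.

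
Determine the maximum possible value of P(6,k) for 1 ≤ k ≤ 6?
720

Solution: P(6,k) increases in k, so maximum at k = 6: 6! = 720.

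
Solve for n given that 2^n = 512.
9

Explanation: 2^9 = 512, so n = 9.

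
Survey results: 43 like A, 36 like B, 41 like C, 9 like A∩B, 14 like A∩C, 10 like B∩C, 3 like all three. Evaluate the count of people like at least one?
90

Solution: |A∪B∪C| = 43+36+41-9-14-10+3 = 90.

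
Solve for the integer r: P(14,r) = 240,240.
5

Working:
P(14,r) = 14·13·…·(14−r+1), a product of r factors. Multiplying down from 14: 14 = 14; 14·13 = 182; 14·13·12 = 2,184; 14·13·12·11 = 24,024; 14·13·12·11·10 = 240,240 ✓ (5 factors). So r = 5.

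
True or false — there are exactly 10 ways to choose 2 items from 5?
True

Solution: C(5,2) = 10.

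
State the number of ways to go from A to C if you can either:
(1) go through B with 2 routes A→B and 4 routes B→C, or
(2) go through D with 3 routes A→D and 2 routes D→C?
Route via B: 2×4=8. Route via D: 3×2=6. Total: 14.
Final answer: 14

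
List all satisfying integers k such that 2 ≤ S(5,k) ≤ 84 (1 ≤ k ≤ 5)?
S(5,1)=1; S(5,2)=15; S(5,3)=25; S(5,4)=10; S(5,5)=1. So valid k = 2, 3, 4.
Final answer: 2, 3, 4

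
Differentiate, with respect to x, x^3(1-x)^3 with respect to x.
3x^2(1-x)^3 - 3x^3(1-x)^2

Working:
Product rule: 3x^{2}(1-x)^{3} + x^3·(-3)(1-x)^{2}.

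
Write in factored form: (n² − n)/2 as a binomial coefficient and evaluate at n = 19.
C(n,2); C(19,2) = 171

Working:
(n² − n)/2 = n(n−1)/2 = C(n,2). At n = 19: C(19,2) = 171.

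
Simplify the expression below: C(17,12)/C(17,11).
1/2

Solution: C(n,k+1)/C(n,k) = (n−k)/(k+1). Here (17−11)/(11+1) = 6/12 = 1/2.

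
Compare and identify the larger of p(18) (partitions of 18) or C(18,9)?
Pentagonal recurrence p(n) = p(n−1) + p(n−2) − p(n−5) − p(n−7) + …: p(18) = p(17) + p(16) − p(13) − p(11) + p(6) + p(3) = 297 + 231 − 101 − 56 + 11 + 3 = 385; C(18,9) = 48,620.

Answer: C(18,9)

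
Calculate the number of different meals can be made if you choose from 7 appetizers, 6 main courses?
42

By the multiplication principle: 7 × 6 = 42.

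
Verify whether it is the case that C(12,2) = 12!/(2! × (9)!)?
False

Reasoning: The correct denominator is 2!×10!, giving C(12,2) = 66; the stated RHS is 12!/(2!×9!) = 660 ≠ 66, so the statement does not hold.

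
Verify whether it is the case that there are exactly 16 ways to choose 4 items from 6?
False

C(6,4) = 15 ≠ 16.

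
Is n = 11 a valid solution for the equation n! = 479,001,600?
No
11! = 11·10! = 11·3,628,800 = 39,916,800, which does not equal 479,001,600.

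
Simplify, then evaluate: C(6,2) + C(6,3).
35
By Pascal's identity: C(7,3) = 35.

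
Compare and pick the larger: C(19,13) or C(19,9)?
C(19,13)=27,132, C(19,9)=92,378.

Answer: C(19,9)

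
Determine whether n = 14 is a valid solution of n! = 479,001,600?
14! = 14·13! = 14·6,227,020,800 = 87,178,291,200, which does not equal 479,001,600.

Answer: No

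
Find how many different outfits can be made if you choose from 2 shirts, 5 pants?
10

Working:
By the multiplication principle: 2 × 5 = 10.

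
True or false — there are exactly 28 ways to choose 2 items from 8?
True

Solution: C(8,2) = 28.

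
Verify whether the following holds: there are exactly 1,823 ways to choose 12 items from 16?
False

Reasoning: C(16,12) = 1,820 ≠ 1823.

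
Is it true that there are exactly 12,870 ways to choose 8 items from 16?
True

Working:
C(16,8) = 12,870.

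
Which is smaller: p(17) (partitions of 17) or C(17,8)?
Pentagonal recurrence p(n) = p(n−1) + p(n−2) − p(n−5) − p(n−7) + …: p(17) = p(16) + p(15) − p(12) − p(10) + p(5) + p(2) = 231 + 176 − 77 − 42 + 7 + 2 = 297; C(17,8) = 24,310.

Answer: p(17)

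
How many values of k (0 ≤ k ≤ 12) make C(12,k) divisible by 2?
Checking C(12,k) mod 2 for k = 0..12: divisible at k = 1, 2, 3, 5, 6, 7, 9, 10, 11. That's 9 values.
Final answer: 9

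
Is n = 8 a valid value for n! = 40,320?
Yes

8! = 8·7! = 8·5,040 = 40,320, which equals 40,320.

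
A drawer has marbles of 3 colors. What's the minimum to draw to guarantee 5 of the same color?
13

Working:
Worst case: 4 of each = 12. One more: 13.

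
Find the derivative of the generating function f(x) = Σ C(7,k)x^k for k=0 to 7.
Σ k·C(7,k)x^(k-1) for k=1 to 7

Working:
Term-by-term differentiation gives Σ k·C(7,k)x^{k-1} for k=1 to 7.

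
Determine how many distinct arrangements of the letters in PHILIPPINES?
Word has 11 letters (P=3, H=1, I=3, L=1, N=1, E=1, S=1). Arrangements: 11!/Π(k!) = 1,108,800.
Final answer: 1,108,800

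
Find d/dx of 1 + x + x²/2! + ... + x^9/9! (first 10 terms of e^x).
1 + x + x²/2! + ... + x^8/8!
Differentiating term by term gives the first 9 terms of e^x.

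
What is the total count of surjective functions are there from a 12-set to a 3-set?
519,156

Onto functions = 3! × S(12,3)
First compute S(12,3) via recurrence:
Using the Stirling recurrence: S(n,k) = k·S(n-1,k) + S(n-1,k-1)
S(12,3) = 3·S(11,3) + S(11,2)
         = 3·28501 + 1023
         = 85503 + 1023
         = 86,526
Then: 6 × 86526 = 519,156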